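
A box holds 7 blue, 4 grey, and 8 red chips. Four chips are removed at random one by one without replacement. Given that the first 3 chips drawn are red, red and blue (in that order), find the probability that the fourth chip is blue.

3/8

After removing 1 blue, 2 red, the box has 6 blue out of 16 remaining.
P(fourth is blue | given) = 6/16 = 3/8 ≈ 0.3750.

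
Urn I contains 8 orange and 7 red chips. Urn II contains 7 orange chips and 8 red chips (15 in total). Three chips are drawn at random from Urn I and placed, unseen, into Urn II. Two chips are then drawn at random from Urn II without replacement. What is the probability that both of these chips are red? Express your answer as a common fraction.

Condition on how many of the transferred chips are red (from Urn I: 7 red of 15; then Urn II has 18 total).
  0 red: C(7,0)C(8,3)/C(15,3) = 8/65; then P = C(8,2)/C(18,2) = 28/153
  1 red: C(7,1)C(8,2)/C(15,3) = 28/65; then P = C(9,2)/C(18,2) = 4/17
  2 red: C(7,2)C(8,1)/C(15,3) = 24/65; then P = C(10,2)/C(18,2) = 5/17
  3 red: C(7,3)C(8,0)/C(15,3) = 1/13; then P = C(11,2)/C(18,2) = 55/153
P(both red) = 199/765 ≈ 0.2601.

199/765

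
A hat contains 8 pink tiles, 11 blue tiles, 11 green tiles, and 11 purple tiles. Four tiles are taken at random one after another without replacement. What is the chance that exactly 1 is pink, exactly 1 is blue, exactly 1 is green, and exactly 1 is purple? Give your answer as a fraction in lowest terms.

Unordered draws without replacement: count favorable combinations over C(41,4).
Favorable = C(8,1) · C(11,1) · C(11,1) · C(11,1) = 10648; total = C(41,4) = 101270.
P = 10648/101270 = 5324/50635 ≈ 0.1051.

5324/50635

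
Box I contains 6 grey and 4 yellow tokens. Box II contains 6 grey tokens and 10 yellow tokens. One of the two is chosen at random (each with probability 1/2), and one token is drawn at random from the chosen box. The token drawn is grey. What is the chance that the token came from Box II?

5/13

P(grey | Box I) = 3/5; P(grey | Box II) = 3/8.
P(grey) = 1/2·3/5 + 1/2·3/8 = 39/80.
By Bayes' rule, P(Box II | grey) = 3/16 / 39/80 = 5/13 ≈ 0.3846.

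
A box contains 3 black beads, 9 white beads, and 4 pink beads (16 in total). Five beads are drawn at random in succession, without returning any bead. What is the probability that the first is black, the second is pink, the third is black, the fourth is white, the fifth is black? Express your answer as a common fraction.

3/7280

Multiply the conditional probability of each draw in order, without replacement, so each draw removes one from its color and from the total.
P = (3/16) · (4/15) · (2/14) · (9/13) · (1/12) = 3/7280 ≈ 0.0004.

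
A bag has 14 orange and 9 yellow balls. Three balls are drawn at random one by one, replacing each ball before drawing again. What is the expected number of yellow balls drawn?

27/23

By linearity of expectation, E[X] = Σ P(draw i is yellow); each independent draw has P(yellow) = 9/23.
E[X] = 3 · 9/23 = 27/23 ≈ 1.1739.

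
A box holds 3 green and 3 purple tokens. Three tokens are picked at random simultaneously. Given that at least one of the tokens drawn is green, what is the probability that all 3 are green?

1/19

P(all 3 green) = C(3,3)/C(6,3) = 1/20; P(at least one green) = 1 − C(3,3)/C(6,3) = 19/20.
Since 'all 3 green' ⊆ 'at least one green', P(all 3 | at least one) = 1/20 / 19/20 = 1/19 ≈ 0.0526.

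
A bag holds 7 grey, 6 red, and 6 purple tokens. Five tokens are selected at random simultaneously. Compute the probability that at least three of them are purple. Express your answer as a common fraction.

Sum the hypergeometric tail for j = 3,…,5 purple tokens.
Favorable = C(6,3)·C(13,2) + C(6,4)·C(13,1) + C(6,5)·C(13,0) = 1761; total = C(19,5) = 11628.
P = 1761/11628 = 587/3876 ≈ 0.1514.

587/3876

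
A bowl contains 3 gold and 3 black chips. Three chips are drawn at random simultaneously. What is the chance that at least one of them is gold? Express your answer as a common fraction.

19/20

Use the complement: P(at least one gold) = 1 − P(no gold).
P(none) = C(3,3)/C(6,3) = 1/20.
So P = 1 − 1/20 = 19/20 ≈ 0.9500.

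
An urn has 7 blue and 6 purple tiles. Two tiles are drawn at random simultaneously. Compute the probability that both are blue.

Unordered draws without replacement: count favorable combinations over C(13,2).
Favorable = C(7,2) · C(6,0) = 21; total = C(13,2) = 78.
P = 21/78 = 7/26 ≈ 0.2692.

7/26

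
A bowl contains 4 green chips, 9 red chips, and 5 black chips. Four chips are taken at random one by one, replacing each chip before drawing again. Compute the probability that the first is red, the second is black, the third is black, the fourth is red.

Multiply the conditional probability of each draw in order, with replacement (the composition resets each draw).
P = (9/18) · (5/18) · (5/18) · (9/18) = 25/1296 ≈ 0.0193.

25/1296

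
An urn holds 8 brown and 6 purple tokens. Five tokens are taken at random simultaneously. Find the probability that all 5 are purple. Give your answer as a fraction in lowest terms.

Unordered draws without replacement: count favorable combinations over C(14,5).
Favorable = C(8,0) · C(6,5) = 6; total = C(14,5) = 2002.
P = 6/2002 = 3/1001 ≈ 0.0030.

3/1001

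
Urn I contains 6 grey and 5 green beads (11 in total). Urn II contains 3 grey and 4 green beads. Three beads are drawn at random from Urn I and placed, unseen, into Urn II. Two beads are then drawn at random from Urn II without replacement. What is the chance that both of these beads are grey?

32/165

Condition on how many of the transferred beads are grey (from Urn I: 6 grey of 11; then Urn II has 10 total).
  0 grey: C(6,0)C(5,3)/C(11,3) = 2/33; then P = C(3,2)/C(10,2) = 1/15
  1 grey: C(6,1)C(5,2)/C(11,3) = 4/11; then P = C(4,2)/C(10,2) = 2/15
  2 grey: C(6,2)C(5,1)/C(11,3) = 5/11; then P = C(5,2)/C(10,2) = 2/9
  3 grey: C(6,3)C(5,0)/C(11,3) = 4/33; then P = C(6,2)/C(10,2) = 1/3
P(both grey) = 32/165 ≈ 0.1939.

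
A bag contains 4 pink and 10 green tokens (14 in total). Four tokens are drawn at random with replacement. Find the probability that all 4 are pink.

Multiply the conditional probability of each draw in order, with replacement (the composition resets each draw).
P = (4/14) · (4/14) · (4/14) · (4/14) = 16/2401 ≈ 0.0067.

16/2401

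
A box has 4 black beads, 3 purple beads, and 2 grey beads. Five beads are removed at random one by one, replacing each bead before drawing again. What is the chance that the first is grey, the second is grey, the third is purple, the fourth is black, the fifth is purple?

Multiply the conditional probability of each draw in order, with replacement (the composition resets each draw).
P = (2/9) · (2/9) · (3/9) · (4/9) · (3/9) = 16/6561 ≈ 0.0024.

16/6561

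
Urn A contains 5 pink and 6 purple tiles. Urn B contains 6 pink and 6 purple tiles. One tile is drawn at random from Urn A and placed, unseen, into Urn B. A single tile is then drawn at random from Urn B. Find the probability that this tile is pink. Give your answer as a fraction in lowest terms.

71/143

Condition on how many of the transferred tiles are pink (from Urn A: 5 pink of 11; then Urn B has 13 total).
  0 pink: C(5,0)C(6,1)/C(11,1) = 6/11; then P = 6/13
  1 pink: C(5,1)C(6,0)/C(11,1) = 5/11; then P = 7/13
P(pink from Urn B) = 71/143 ≈ 0.4965.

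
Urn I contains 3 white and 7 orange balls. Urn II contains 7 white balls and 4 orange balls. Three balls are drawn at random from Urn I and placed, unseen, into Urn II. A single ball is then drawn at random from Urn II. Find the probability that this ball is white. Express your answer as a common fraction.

79/140

Condition on how many of the transferred balls are white (from Urn I: 3 white of 10; then Urn II has 14 total).
  0 white: C(3,0)C(7,3)/C(10,3) = 7/24; then P = 7/14
  1 white: C(3,1)C(7,2)/C(10,3) = 21/40; then P = 8/14
  2 white: C(3,2)C(7,1)/C(10,3) = 7/40; then P = 9/14
  3 white: C(3,3)C(7,0)/C(10,3) = 1/120; then P = 10/14
P(white from Urn II) = 79/140 ≈ 0.5643.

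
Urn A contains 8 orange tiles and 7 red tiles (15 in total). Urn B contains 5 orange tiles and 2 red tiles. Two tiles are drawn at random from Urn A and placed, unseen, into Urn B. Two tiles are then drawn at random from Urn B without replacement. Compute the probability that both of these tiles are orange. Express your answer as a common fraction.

Condition on how many of the transferred tiles are orange (from Urn A: 8 orange of 15; then Urn B has 9 total).
  0 orange: C(8,0)C(7,2)/C(15,2) = 1/5; then P = C(5,2)/C(9,2) = 5/18
  1 orange: C(8,1)C(7,1)/C(15,2) = 8/15; then P = C(6,2)/C(9,2) = 5/12
  2 orange: C(8,2)C(7,0)/C(15,2) = 4/15; then P = C(7,2)/C(9,2) = 7/12
P(both orange) = 13/30 ≈ 0.4333.

13/30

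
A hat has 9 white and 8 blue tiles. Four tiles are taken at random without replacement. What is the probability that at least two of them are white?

129/170

Sum the hypergeometric tail for j = 2,…,4 white tiles.
Favorable = C(9,2)·C(8,2) + C(9,3)·C(8,1) + C(9,4)·C(8,0) = 1806; total = C(17,4) = 2380.
P = 1806/2380 = 129/170 ≈ 0.7588.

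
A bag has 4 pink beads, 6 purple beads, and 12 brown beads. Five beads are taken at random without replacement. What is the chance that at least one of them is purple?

Use the complement: P(at least one purple) = 1 − P(no purple).
P(none) = C(16,5)/C(22,5) = 4368/26334.
So P = 1 − 4368/26334 = 523/627 ≈ 0.8341.

523/627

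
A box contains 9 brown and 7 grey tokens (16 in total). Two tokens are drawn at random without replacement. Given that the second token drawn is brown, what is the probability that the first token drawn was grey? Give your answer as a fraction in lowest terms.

7/15

P(first=grey and the second token drawn is brown) = (7/16)·(9/15) = 21/80.
P(the second token drawn is brown) = Σ over first color = 3/10 + 21/80 = 9/16.
By Bayes, P(first=grey | the second token drawn is brown) = 21/80 / 9/16 = 7/15 ≈ 0.4667.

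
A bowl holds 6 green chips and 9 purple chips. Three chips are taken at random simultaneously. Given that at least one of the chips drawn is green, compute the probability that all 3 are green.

20/371

P(all 3 green) = C(6,3)/C(15,3) = 4/91; P(at least one green) = 1 − C(9,3)/C(15,3) = 53/65.
Since 'all 3 green' ⊆ 'at least one green', P(all 3 | at least one) = 4/91 / 53/65 = 20/371 ≈ 0.0539.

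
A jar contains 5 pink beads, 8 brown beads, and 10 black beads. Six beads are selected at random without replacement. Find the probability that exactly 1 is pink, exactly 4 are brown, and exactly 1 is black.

500/14421

Unordered draws without replacement: count favorable combinations over C(23,6).
Favorable = C(5,1) · C(8,4) · C(10,1) = 3500; total = C(23,6) = 100947.
P = 3500/100947 = 500/14421 ≈ 0.0347.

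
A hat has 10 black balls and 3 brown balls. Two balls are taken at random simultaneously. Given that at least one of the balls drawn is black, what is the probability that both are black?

P(both black) = C(10,2)/C(13,2) = 15/26; P(at least one black) = 1 − C(3,2)/C(13,2) = 25/26.
Since 'both black' ⊆ 'at least one black', P(both | at least one) = 15/26 / 25/26 = 3/5 ≈ 0.6000.

3/5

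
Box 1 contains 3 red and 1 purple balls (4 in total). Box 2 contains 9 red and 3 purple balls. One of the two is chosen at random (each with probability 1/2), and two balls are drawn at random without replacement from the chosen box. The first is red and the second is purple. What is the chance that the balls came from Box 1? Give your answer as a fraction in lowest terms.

11/20

P(E | Box 1) = 1/4; P(E | Box 2) = 9/44.
P(E) = 1/2·1/4 + 1/2·9/44 = 5/22.
By Bayes' rule, P(Box 1 | E) = 1/8 / 5/22 = 11/20 ≈ 0.5500.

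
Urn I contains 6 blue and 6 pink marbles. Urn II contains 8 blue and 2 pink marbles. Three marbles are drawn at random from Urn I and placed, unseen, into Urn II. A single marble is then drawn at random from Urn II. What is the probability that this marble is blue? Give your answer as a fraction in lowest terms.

19/26

Condition on how many of the transferred marbles are blue (from Urn I: 6 blue of 12; then Urn II has 13 total).
  0 blue: C(6,0)C(6,3)/C(12,3) = 1/11; then P = 8/13
  1 blue: C(6,1)C(6,2)/C(12,3) = 9/22; then P = 9/13
  2 blue: C(6,2)C(6,1)/C(12,3) = 9/22; then P = 10/13
  3 blue: C(6,3)C(6,0)/C(12,3) = 1/11; then P = 11/13
P(blue from Urn II) = 19/26 ≈ 0.7308.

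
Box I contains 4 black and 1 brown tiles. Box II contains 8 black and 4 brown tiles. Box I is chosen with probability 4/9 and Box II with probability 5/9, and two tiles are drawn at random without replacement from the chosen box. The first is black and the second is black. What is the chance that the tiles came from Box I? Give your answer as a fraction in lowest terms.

P(E | Box I) = 3/5; P(E | Box II) = 14/33.
P(E) = 4/9·3/5 + 5/9·14/33 = 746/1485.
By Bayes' rule, P(Box I | E) = 4/15 / 746/1485 = 198/373 ≈ 0.5308.

198/373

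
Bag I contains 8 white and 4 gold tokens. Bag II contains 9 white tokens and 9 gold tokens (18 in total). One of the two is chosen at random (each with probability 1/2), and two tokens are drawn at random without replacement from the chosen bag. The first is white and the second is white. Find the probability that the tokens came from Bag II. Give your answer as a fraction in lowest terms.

P(E | Bag I) = 14/33; P(E | Bag II) = 4/17.
P(E) = 1/2·14/33 + 1/2·4/17 = 185/561.
By Bayes' rule, P(Bag II | E) = 2/17 / 185/561 = 66/185 ≈ 0.3568.

66/185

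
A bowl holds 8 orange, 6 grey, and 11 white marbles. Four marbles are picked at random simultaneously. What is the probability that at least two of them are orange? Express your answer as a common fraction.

Sum the hypergeometric tail for j = 2,…,4 orange marbles.
Favorable = C(8,2)·C(17,2) + C(8,3)·C(17,1) + C(8,4)·C(17,0) = 4830; total = C(25,4) = 12650.
P = 4830/12650 = 21/55 ≈ 0.3818.

21/55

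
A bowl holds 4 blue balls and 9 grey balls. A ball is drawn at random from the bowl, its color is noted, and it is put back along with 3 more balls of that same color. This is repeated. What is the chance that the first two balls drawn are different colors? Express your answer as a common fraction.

Either grey then blue, or blue then grey; after the first draw the total is 16.
P = (9/13)·(4/16) + (4/13)·(9/16) = 9/26 ≈ 0.3462.

9/26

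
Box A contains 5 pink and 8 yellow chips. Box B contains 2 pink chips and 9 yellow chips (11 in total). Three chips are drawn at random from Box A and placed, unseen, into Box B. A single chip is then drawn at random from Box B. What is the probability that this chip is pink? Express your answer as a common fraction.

Condition on how many of the transferred chips are pink (from Box A: 5 pink of 13; then Box B has 14 total).
  0 pink: C(5,0)C(8,3)/C(13,3) = 28/143; then P = 2/14
  1 pink: C(5,1)C(8,2)/C(13,3) = 70/143; then P = 3/14
  2 pink: C(5,2)C(8,1)/C(13,3) = 40/143; then P = 4/14
  3 pink: C(5,3)C(8,0)/C(13,3) = 5/143; then P = 5/14
P(pink from Box B) = 41/182 ≈ 0.2253.

41/182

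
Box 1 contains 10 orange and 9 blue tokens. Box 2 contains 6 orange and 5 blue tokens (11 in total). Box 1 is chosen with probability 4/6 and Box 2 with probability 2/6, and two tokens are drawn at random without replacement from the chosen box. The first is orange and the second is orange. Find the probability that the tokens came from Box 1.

110/167

P(E | Box 1) = 5/19; P(E | Box 2) = 3/11.
P(E) = 2/3·5/19 + 1/3·3/11 = 167/627.
By Bayes' rule, P(Box 1 | E) = 10/57 / 167/627 = 110/167 ≈ 0.6587.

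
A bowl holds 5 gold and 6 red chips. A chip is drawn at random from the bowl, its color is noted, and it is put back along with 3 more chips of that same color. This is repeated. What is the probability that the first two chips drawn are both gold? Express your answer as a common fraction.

20/77

After a gold draw the bowl holds 8 gold out of 14.
P = (5/11)·(8/14) = 20/77 ≈ 0.2597.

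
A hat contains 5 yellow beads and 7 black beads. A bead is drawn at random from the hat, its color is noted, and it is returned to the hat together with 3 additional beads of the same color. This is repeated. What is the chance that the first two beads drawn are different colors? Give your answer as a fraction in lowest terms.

7/18

Either black then yellow, or yellow then black; after the first draw the total is 15.
P = (7/12)·(5/15) + (5/12)·(7/15) = 7/18 ≈ 0.3889.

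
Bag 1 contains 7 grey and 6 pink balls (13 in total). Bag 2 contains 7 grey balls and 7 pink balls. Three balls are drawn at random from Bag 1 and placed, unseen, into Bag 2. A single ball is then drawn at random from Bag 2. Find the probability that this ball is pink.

109/221

Condition on how many of the transferred balls are pink (from Bag 1: 6 pink of 13; then Bag 2 has 17 total).
  0 pink: C(6,0)C(7,3)/C(13,3) = 35/286; then P = 7/17
  1 pink: C(6,1)C(7,2)/C(13,3) = 63/143; then P = 8/17
  2 pink: C(6,2)C(7,1)/C(13,3) = 105/286; then P = 9/17
  3 pink: C(6,3)C(7,0)/C(13,3) = 10/143; then P = 10/17
P(pink from Bag 2) = 109/221 ≈ 0.4932.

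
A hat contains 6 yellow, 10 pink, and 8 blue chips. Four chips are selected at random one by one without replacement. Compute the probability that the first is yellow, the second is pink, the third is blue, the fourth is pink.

30/1771

Multiply the conditional probability of each draw in order, without replacement, so each draw removes one from its color and from the total.
P = (6/24) · (10/23) · (8/22) · (9/21) = 30/1771 ≈ 0.0169.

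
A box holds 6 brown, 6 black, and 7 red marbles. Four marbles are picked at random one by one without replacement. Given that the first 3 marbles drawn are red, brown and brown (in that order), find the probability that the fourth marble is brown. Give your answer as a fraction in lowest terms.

1/4

After removing 2 brown, 1 red, the box has 4 brown out of 16 remaining.
P(fourth is brown | given) = 4/16 = 1/4 ≈ 0.2500.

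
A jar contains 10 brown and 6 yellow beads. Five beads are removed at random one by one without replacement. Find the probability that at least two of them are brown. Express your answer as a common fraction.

27/28

Sum the hypergeometric tail for j = 2,…,5 brown beads.
Favorable = C(10,2)·C(6,3) + C(10,3)·C(6,2) + C(10,4)·C(6,1) + C(10,5)·C(6,0) = 4212; total = C(16,5) = 4368.
P = 4212/4368 = 27/28 ≈ 0.9643.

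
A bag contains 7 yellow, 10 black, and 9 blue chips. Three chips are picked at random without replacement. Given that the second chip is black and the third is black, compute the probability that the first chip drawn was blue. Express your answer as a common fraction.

3/8

P(first=blue and the second chip is black and the third is black) = (9/26)·(10/25)·(9/24) = 27/520.
P(E) = Σ over first color = 21/520 + 3/65 + 27/520 = 9/65.
By Bayes, P(first=blue | E) = 27/520 / 9/65 = 3/8 ≈ 0.3750.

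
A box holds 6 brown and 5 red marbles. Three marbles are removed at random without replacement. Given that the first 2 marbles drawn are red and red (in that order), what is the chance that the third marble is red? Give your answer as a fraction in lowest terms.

1/3

After removing 2 red, the box has 3 red out of 9 remaining.
P(third is red | given) = 3/9 = 1/3 ≈ 0.3333.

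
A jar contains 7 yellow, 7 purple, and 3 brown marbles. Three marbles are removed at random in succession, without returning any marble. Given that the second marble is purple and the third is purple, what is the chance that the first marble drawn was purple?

1/3

P(first=purple and the second marble is purple and the third is purple) = (7/17)·(6/16)·(5/15) = 7/136.
P(E) = Σ over first color = 49/680 + 7/136 + 21/680 = 21/136.
By Bayes, P(first=purple | E) = 7/136 / 21/136 = 1/3 ≈ 0.3333.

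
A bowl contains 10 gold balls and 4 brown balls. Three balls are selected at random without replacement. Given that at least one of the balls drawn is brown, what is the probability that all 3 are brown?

1/61

P(all 3 brown) = C(4,3)/C(14,3) = 1/91; P(at least one brown) = 1 − C(10,3)/C(14,3) = 61/91.
Since 'all 3 brown' ⊆ 'at least one brown', P(all 3 | at least one) = 1/91 / 61/91 = 1/61 ≈ 0.0164.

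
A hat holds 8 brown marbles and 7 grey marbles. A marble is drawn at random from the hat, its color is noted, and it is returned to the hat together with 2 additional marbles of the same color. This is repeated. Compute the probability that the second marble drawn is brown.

Condition on the first draw. If first is brown (prob 8/15), second-brown has prob (10)/(17); if not (prob 7/15), it has prob 8/(17).
P = (8/15)·(10/17) + (7/15)·(8/17) = 8/15 ≈ 0.5333.

8/15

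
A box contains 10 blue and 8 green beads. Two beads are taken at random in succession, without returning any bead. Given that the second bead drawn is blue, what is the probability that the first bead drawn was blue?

P(first=blue and the second bead drawn is blue) = (10/18)·(9/17) = 5/17.
P(the second bead drawn is blue) = Σ over first color = 5/17 + 40/153 = 5/9.
By Bayes, P(first=blue | the second bead drawn is blue) = 5/17 / 5/9 = 9/17 ≈ 0.5294.

9/17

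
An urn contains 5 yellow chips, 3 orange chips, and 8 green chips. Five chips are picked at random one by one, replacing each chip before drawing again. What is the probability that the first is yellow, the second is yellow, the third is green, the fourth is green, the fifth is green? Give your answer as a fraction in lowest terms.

25/2048

Multiply the conditional probability of each draw in order, with replacement (the composition resets each draw).
P = (5/16) · (5/16) · (8/16) · (8/16) · (8/16) = 25/2048 ≈ 0.0122.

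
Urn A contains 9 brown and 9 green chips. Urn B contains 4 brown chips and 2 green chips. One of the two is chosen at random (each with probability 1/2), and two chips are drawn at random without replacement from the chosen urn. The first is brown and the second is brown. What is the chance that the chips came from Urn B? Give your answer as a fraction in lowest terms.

17/27

P(E | Urn A) = 4/17; P(E | Urn B) = 2/5.
P(E) = 1/2·4/17 + 1/2·2/5 = 27/85.
By Bayes' rule, P(Urn B | E) = 1/5 / 27/85 = 17/27 ≈ 0.6296.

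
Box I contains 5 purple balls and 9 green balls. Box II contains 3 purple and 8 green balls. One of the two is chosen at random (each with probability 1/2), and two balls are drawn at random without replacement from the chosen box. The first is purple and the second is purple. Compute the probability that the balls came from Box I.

550/823

P(E | Box I) = 10/91; P(E | Box II) = 3/55.
P(E) = 1/2·10/91 + 1/2·3/55 = 823/10010.
By Bayes' rule, P(Box I | E) = 5/91 / 823/10010 = 550/823 ≈ 0.6683.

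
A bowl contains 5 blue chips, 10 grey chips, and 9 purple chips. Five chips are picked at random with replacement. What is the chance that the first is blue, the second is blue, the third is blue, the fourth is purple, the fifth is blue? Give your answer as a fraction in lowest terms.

Multiply the conditional probability of each draw in order, with replacement (the composition resets each draw).
P = (5/24) · (5/24) · (5/24) · (9/24) · (5/24) = 625/884736 ≈ 0.0007.

625/884736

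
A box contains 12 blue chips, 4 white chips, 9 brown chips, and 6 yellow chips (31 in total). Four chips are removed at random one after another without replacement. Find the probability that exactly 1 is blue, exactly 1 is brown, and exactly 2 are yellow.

Unordered draws without replacement: count favorable combinations over C(31,4).
Favorable = C(12,1) · C(4,0) · C(9,1) · C(6,2) = 1620; total = C(31,4) = 31465.
P = 1620/31465 = 324/6293 ≈ 0.0515.

324/6293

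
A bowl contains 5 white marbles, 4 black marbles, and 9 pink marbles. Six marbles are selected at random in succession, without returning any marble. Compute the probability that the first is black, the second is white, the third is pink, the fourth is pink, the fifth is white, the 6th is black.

2/1547

Multiply the conditional probability of each draw in order, without replacement, so each draw removes one from its color and from the total.
P = (4/18) · (5/17) · (9/16) · (8/15) · (4/14) · (3/13) = 2/1547 ≈ 0.0013.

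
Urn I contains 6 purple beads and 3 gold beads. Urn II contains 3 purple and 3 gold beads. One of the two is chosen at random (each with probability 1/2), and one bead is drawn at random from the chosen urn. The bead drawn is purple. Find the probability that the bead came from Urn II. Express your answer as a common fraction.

P(purple | Urn I) = 2/3; P(purple | Urn II) = 1/2.
P(purple) = 1/2·2/3 + 1/2·1/2 = 7/12.
By Bayes' rule, P(Urn II | purple) = 1/4 / 7/12 = 3/7 ≈ 0.4286.

3/7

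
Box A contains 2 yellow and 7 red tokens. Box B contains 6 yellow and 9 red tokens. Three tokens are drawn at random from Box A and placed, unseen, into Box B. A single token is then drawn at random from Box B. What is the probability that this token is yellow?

Condition on how many of the transferred tokens are yellow (from Box A: 2 yellow of 9; then Box B has 18 total).
  0 yellow: C(2,0)C(7,3)/C(9,3) = 5/12; then P = 6/18
  1 yellow: C(2,1)C(7,2)/C(9,3) = 1/2; then P = 7/18
  2 yellow: C(2,2)C(7,1)/C(9,3) = 1/12; then P = 8/18
P(yellow from Box B) = 10/27 ≈ 0.3704.

10/27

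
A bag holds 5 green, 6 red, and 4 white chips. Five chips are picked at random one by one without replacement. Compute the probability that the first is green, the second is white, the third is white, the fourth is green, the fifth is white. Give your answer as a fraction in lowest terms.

4/3003

Multiply the conditional probability of each draw in order, without replacement, so each draw removes one from its color and from the total.
P = (5/15) · (4/14) · (3/13) · (4/12) · (2/11) = 4/3003 ≈ 0.0013.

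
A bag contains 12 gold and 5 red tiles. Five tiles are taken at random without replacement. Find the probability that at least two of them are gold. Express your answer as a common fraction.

6127/6188

Sum the hypergeometric tail for j = 2,…,5 gold tiles.
Favorable = C(12,2)·C(5,3) + C(12,3)·C(5,2) + C(12,4)·C(5,1) + C(12,5)·C(5,0) = 6127; total = C(17,5) = 6188.
P = 6127/6188 = 6127/6188 ≈ 0.9901.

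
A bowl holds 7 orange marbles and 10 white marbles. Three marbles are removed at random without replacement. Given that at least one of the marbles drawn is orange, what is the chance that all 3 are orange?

1/16

P(all 3 orange) = C(7,3)/C(17,3) = 7/136; P(at least one orange) = 1 − C(10,3)/C(17,3) = 14/17.
Since 'all 3 orange' ⊆ 'at least one orange', P(all 3 | at least one) = 7/136 / 14/17 = 1/16 ≈ 0.0625.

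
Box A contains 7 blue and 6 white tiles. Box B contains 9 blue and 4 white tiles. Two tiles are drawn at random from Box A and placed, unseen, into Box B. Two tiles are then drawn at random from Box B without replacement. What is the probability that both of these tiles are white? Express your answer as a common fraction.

Condition on how many of the transferred tiles are white (from Box A: 6 white of 13; then Box B has 15 total).
  0 white: C(6,0)C(7,2)/C(13,2) = 7/26; then P = C(4,2)/C(15,2) = 2/35
  1 white: C(6,1)C(7,1)/C(13,2) = 7/13; then P = C(5,2)/C(15,2) = 2/21
  2 white: C(6,2)C(7,0)/C(13,2) = 5/26; then P = C(6,2)/C(15,2) = 1/7
P(both white) = 257/2730 ≈ 0.0941.

257/2730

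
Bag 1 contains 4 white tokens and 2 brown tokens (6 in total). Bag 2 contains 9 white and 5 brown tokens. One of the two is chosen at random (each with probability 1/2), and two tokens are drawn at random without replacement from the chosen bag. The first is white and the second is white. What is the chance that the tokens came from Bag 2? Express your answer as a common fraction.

90/181

P(E | Bag 1) = 2/5; P(E | Bag 2) = 36/91.
P(E) = 1/2·2/5 + 1/2·36/91 = 181/455.
By Bayes' rule, P(Bag 2 | E) = 18/91 / 181/455 = 90/181 ≈ 0.4972.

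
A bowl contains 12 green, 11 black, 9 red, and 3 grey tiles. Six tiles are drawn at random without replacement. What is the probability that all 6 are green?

3/5270

Unordered draws without replacement: count favorable combinations over C(35,6).
Favorable = C(12,6) · C(11,0) · C(9,0) · C(3,0) = 924; total = C(35,6) = 1623160.
P = 924/1623160 = 3/5270 ≈ 0.0006.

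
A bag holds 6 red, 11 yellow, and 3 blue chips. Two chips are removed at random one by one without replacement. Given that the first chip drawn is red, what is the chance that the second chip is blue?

After removing 1 red, the bag has 3 blue out of 19 remaining.
P(second is blue | given) = 3/19 ≈ 0.1579.

3/19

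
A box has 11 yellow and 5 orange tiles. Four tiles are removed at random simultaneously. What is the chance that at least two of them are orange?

19/52

Sum the hypergeometric tail for j = 2,…,4 orange tiles.
Favorable = C(5,2)·C(11,2) + C(5,3)·C(11,1) + C(5,4)·C(11,0) = 665; total = C(16,4) = 1820.
P = 665/1820 = 19/52 ≈ 0.3654.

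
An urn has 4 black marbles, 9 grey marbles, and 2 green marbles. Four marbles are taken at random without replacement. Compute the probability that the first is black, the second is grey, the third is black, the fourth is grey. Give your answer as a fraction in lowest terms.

12/455

Multiply the conditional probability of each draw in order, without replacement, so each draw removes one from its color and from the total.
P = (4/15) · (9/14) · (3/13) · (8/12) = 12/455 ≈ 0.0264.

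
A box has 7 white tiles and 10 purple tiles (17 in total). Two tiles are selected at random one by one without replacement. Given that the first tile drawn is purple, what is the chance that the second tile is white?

After removing 1 purple, the box has 7 white out of 16 remaining.
P(second is white | given) = 7/16 ≈ 0.4375.

7/16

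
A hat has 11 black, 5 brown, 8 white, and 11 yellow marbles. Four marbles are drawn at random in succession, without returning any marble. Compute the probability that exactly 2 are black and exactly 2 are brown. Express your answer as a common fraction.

5/476

Unordered draws without replacement: count favorable combinations over C(35,4).
Favorable = C(11,2) · C(5,2) · C(8,0) · C(11,0) = 550; total = C(35,4) = 52360.
P = 550/52360 = 5/476 ≈ 0.0105.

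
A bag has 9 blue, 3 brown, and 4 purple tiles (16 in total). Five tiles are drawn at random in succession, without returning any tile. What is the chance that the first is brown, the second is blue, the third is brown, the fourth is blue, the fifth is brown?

3/3640

Multiply the conditional probability of each draw in order, without replacement, so each draw removes one from its color and from the total.
P = (3/16) · (9/15) · (2/14) · (8/13) · (1/12) = 3/3640 ≈ 0.0008.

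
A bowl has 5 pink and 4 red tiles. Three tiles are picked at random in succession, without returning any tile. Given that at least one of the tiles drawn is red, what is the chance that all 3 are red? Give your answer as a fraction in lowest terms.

2/37

P(all 3 red) = C(4,3)/C(9,3) = 1/21; P(at least one red) = 1 − C(5,3)/C(9,3) = 37/42.
Since 'all 3 red' ⊆ 'at least one red', P(all 3 | at least one) = 1/21 / 37/42 = 2/37 ≈ 0.0541.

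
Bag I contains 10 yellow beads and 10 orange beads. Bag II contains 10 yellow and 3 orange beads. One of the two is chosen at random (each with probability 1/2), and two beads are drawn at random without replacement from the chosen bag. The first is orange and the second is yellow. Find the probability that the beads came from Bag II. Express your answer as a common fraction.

19/45

P(E | Bag I) = 5/19; P(E | Bag II) = 5/26.
P(E) = 1/2·5/19 + 1/2·5/26 = 225/988.
By Bayes' rule, P(Bag II | E) = 5/52 / 225/988 = 19/45 ≈ 0.4222.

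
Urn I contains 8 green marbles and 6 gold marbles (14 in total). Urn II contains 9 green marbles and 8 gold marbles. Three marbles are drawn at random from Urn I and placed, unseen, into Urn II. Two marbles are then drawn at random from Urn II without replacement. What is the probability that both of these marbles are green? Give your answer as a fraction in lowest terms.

Condition on how many of the transferred marbles are green (from Urn I: 8 green of 14; then Urn II has 20 total).
  0 green: C(8,0)C(6,3)/C(14,3) = 5/91; then P = C(9,2)/C(20,2) = 18/95
  1 green: C(8,1)C(6,2)/C(14,3) = 30/91; then P = C(10,2)/C(20,2) = 9/38
  2 green: C(8,2)C(6,1)/C(14,3) = 6/13; then P = C(11,2)/C(20,2) = 11/38
  3 green: C(8,3)C(6,0)/C(14,3) = 2/13; then P = C(12,2)/C(20,2) = 33/95
P(both green) = 2382/8645 ≈ 0.2755.

2382/8645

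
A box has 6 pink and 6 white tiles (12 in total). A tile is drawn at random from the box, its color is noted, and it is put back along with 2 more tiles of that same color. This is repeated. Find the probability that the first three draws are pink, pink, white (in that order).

Track the composition after each reinforcement of +2.
P = (6/12) · (8/14) · (6/16) = 3/28 ≈ 0.1071.

3/28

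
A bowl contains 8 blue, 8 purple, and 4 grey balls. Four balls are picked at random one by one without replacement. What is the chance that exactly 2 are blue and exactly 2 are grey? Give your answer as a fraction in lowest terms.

56/1615

Unordered draws without replacement: count favorable combinations over C(20,4).
Favorable = C(8,2) · C(8,0) · C(4,2) = 168; total = C(20,4) = 4845.
P = 168/4845 = 56/1615 ≈ 0.0347.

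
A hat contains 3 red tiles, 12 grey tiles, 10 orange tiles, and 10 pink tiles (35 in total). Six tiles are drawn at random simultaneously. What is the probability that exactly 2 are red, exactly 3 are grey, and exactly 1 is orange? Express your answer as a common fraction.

15/3689

Unordered draws without replacement: count favorable combinations over C(35,6).
Favorable = C(3,2) · C(12,3) · C(10,1) · C(10,0) = 6600; total = C(35,6) = 1623160.
P = 6600/1623160 = 15/3689 ≈ 0.0041.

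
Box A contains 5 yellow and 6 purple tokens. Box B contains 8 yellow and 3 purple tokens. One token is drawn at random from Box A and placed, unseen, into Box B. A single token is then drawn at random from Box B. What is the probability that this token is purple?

13/44

Condition on how many of the transferred tokens are purple (from Box A: 6 purple of 11; then Box B has 12 total).
  0 purple: C(6,0)C(5,1)/C(11,1) = 5/11; then P = 3/12
  1 purple: C(6,1)C(5,0)/C(11,1) = 6/11; then P = 4/12
P(purple from Box B) = 13/44 ≈ 0.2955.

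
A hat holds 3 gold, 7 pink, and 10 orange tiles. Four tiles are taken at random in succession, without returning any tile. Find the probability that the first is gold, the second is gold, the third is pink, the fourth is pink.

Multiply the conditional probability of each draw in order, without replacement, so each draw removes one from its color and from the total.
P = (3/20) · (2/19) · (7/18) · (6/17) = 7/3230 ≈ 0.0022.

7/3230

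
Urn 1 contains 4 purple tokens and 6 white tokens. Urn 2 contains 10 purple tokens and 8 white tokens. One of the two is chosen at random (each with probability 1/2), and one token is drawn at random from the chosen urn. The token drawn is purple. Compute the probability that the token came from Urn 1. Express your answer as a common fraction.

18/43

P(purple | Urn 1) = 2/5; P(purple | Urn 2) = 5/9.
P(purple) = 1/2·2/5 + 1/2·5/9 = 43/90.
By Bayes' rule, P(Urn 1 | purple) = 1/5 / 43/90 = 18/43 ≈ 0.4186.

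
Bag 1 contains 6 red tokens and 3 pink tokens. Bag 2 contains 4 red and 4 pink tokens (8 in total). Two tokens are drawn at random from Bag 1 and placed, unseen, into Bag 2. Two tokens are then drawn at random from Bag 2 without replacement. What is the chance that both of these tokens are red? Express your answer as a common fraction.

47/180

Condition on how many of the transferred tokens are red (from Bag 1: 6 red of 9; then Bag 2 has 10 total).
  0 red: C(6,0)C(3,2)/C(9,2) = 1/12; then P = C(4,2)/C(10,2) = 2/15
  1 red: C(6,1)C(3,1)/C(9,2) = 1/2; then P = C(5,2)/C(10,2) = 2/9
  2 red: C(6,2)C(3,0)/C(9,2) = 5/12; then P = C(6,2)/C(10,2) = 1/3
P(both red) = 47/180 ≈ 0.2611.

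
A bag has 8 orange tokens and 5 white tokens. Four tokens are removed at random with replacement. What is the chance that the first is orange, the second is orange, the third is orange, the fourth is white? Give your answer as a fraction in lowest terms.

Multiply the conditional probability of each draw in order, with replacement (the composition resets each draw).
P = (8/13) · (8/13) · (8/13) · (5/13) = 2560/28561 ≈ 0.0896.

2560/28561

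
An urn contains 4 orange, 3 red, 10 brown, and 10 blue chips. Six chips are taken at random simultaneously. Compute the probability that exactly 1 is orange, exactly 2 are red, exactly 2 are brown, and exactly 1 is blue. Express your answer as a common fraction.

Unordered draws without replacement: count favorable combinations over C(27,6).
Favorable = C(4,1) · C(3,2) · C(10,2) · C(10,1) = 5400; total = C(27,6) = 296010.
P = 5400/296010 = 60/3289 ≈ 0.0182.

60/3289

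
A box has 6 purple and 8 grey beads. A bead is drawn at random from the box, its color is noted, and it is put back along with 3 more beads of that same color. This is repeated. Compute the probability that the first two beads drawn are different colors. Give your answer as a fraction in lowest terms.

Either purple then grey, or grey then purple; after the first draw the total is 17.
P = (6/14)·(8/17) + (8/14)·(6/17) = 48/119 ≈ 0.4034.

48/119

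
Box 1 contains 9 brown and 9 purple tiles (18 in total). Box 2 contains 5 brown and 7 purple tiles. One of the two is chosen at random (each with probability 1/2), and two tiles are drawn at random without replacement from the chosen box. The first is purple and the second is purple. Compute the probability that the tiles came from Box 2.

P(E | Box 1) = 4/17; P(E | Box 2) = 7/22.
P(E) = 1/2·4/17 + 1/2·7/22 = 207/748.
By Bayes' rule, P(Box 2 | E) = 7/44 / 207/748 = 119/207 ≈ 0.5749.

119/207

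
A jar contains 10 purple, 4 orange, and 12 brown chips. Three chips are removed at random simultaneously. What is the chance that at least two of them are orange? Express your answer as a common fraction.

Sum the hypergeometric tail for j = 2,…,3 orange chips.
Favorable = C(4,2)·C(22,1) + C(4,3)·C(22,0) = 136; total = C(26,3) = 2600.
P = 136/2600 = 17/325 ≈ 0.0523.

17/325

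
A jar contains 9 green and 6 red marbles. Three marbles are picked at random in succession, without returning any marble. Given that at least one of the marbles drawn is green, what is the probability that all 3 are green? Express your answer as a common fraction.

P(all 3 green) = C(9,3)/C(15,3) = 12/65; P(at least one green) = 1 − C(6,3)/C(15,3) = 87/91.
Since 'all 3 green' ⊆ 'at least one green', P(all 3 | at least one) = 12/65 / 87/91 = 28/145 ≈ 0.1931.

28/145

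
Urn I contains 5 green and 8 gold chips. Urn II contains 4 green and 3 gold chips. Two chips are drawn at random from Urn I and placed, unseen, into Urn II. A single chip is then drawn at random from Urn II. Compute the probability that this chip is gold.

55/117

Condition on how many of the transferred chips are gold (from Urn I: 8 gold of 13; then Urn II has 9 total).
  0 gold: C(8,0)C(5,2)/C(13,2) = 5/39; then P = 3/9
  1 gold: C(8,1)C(5,1)/C(13,2) = 20/39; then P = 4/9
  2 gold: C(8,2)C(5,0)/C(13,2) = 14/39; then P = 5/9
P(gold from Urn II) = 55/117 ≈ 0.4701.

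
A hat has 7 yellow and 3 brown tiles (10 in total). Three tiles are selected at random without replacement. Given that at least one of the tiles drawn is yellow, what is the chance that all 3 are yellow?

P(all 3 yellow) = C(7,3)/C(10,3) = 7/24; P(at least one yellow) = 1 − C(3,3)/C(10,3) = 119/120.
Since 'all 3 yellow' ⊆ 'at least one yellow', P(all 3 | at least one) = 7/24 / 119/120 = 5/17 ≈ 0.2941.

5/17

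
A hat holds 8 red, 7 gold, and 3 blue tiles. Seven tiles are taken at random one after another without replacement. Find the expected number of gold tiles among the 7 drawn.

49/18

By linearity of expectation, E[X] = Σ P(draw i is gold); by symmetry each draw (even without replacement) has P(gold) = 7/18.
E[X] = 7 · 7/18 = 49/18 ≈ 2.7222.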